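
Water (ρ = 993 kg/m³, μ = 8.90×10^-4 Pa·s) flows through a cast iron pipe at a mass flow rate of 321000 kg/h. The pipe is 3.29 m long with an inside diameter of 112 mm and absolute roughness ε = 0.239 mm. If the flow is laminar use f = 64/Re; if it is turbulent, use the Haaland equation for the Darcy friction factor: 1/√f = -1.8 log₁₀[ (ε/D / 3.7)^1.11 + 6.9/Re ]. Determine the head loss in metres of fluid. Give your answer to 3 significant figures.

ṁ = 321000 kg/h = 321000/3600 = 89.17 kg/s.
A = πD²/4 = π(0.112)²/4 = 0.009852 m²; mean velocity V = ṁ/(ρA) = 89.17/(993 · 0.009852) = 9.114 m/s.
Reynolds number Re = ρVD/μ = 993 · 9.114 · 0.112 / 0.00089 = 1.139e+06.
Re > 4000 → turbulent. Relative roughness ε/D = 0.000239/0.112 = 0.00213. Haaland: 1/√f = -1.8 log₁₀[(0.00213/3.7)^1.11 + 6.9/1.139e+06] = -1.8 log₁₀[0.000254 + 6.06e-06] = 6.453, so f = 0.02401.
Darcy-Weisbach: ΔP = f(L/D)(ρV²/2) = 0.02401·(3.29/0.112)·(993·9.114²/2) = 0.02401·29.38·4.125e+04 = 2.909e+04 Pa.
Head loss h_f = ΔP/(ρg) = 2.909e+04/(993·9.81) = 2.99 m.

h_f ≈ 2.99 m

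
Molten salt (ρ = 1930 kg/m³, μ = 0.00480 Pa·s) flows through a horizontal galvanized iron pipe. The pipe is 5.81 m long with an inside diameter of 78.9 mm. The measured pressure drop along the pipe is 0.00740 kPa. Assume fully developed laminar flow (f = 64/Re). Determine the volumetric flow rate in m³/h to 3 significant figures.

Q ≈ 0.909 m³/h

For laminar flow, f = 64/Re with Re = ρVD/μ, so Darcy-Weisbach reduces to ΔP = 32μLV/D². Solving for V: V = ΔP·D²/(32μL) = 7.4·(0.0789)²/(32·0.0048·5.81) = 0.05162 m/s.
Check: Re = ρVD/μ = 1930·0.05162·0.0789/0.0048 = 1638 < 2300, so the laminar assumption holds.
Q = V·A = 0.05162·(π/4·0.0789²) = 0.0002524 m³/s = 0.909 m³/h.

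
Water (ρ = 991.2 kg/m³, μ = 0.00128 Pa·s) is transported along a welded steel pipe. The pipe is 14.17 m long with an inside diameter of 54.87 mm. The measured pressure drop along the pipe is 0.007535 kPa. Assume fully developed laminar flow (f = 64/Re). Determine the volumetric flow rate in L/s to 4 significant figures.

For laminar flow, f = 64/Re with Re = ρVD/μ, so Darcy-Weisbach reduces to ΔP = 32μLV/D². Solving for V: V = ΔP·D²/(32μL) = 7.535·(0.05487)²/(32·0.00128·14.17) = 0.03909 m/s.
Check: Re = ρVD/μ = 991.2·0.03909·0.05487/0.00128 = 1661 < 2300, so the laminar assumption holds.
Q = V·A = 0.03909·(π/4·0.05487²) = 9.242e-05 m³/s = 0.09242 L/s.

Q ≈ 0.09242 L/s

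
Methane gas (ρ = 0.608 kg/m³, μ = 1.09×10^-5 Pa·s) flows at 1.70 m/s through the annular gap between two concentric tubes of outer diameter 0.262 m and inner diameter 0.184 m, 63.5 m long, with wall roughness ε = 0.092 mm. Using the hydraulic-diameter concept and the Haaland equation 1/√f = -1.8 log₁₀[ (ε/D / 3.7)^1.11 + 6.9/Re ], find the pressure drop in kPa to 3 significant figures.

ΔP ≈ 0.0250 kPa

Hydraulic diameter D_h = 4A/P = D_o - D_i = 0.262 - 0.184 = 0.078 m.
Re = ρVD_h/μ = 0.608·1.7·0.078/1.09e-05 = 7396.
ε/D_h = 9.2e-05/0.078 = 0.00118; Haaland gives 1/√f = -1.8 log₁₀[0.000131+0.000933] = 5.351, so f = 0.03492.
ΔP = f(L/D_h)(ρV²/2) = 0.03492·63.5/0.078·0.8786 = 24.98 Pa.
ΔP = 0.0250 kPa.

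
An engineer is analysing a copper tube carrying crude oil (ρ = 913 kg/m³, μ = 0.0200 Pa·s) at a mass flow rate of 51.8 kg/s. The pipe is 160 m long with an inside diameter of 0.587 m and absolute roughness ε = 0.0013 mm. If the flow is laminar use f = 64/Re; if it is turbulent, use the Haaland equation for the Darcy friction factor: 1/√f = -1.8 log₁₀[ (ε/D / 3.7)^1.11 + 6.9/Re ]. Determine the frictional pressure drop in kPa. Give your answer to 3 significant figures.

A = πD²/4 = π(0.587)²/4 = 0.2706 m²; mean velocity V = ṁ/(ρA) = 51.8/(913 · 0.2706) = 0.2096 m/s.
Reynolds number Re = ρVD/μ = 913 · 0.2096 · 0.587 / 0.02 = 5618.
Re > 4000 → turbulent. Relative roughness ε/D = 1.3e-06/0.587 = 2.21e-06. Haaland: 1/√f = -1.8 log₁₀[(2.21e-06/3.7)^1.11 + 6.9/5618] = -1.8 log₁₀[1.24e-07 + 0.00123] = 5.239, so f = 0.03643.
Darcy-Weisbach: ΔP = f(L/D)(ρV²/2) = 0.03643·(160/0.587)·(913·0.2096²/2) = 0.03643·272.6·20.06 = 199.2 Pa.
ΔP = 199.2 Pa = 0.199 kPa.

ΔP ≈ 0.199 kPa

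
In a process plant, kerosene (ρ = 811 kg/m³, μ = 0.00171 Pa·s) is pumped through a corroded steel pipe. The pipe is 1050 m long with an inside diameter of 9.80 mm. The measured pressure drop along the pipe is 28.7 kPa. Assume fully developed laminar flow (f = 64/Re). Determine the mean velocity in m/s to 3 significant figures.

For laminar flow, f = 64/Re with Re = ρVD/μ, so Darcy-Weisbach reduces to ΔP = 32μLV/D². Solving for V: V = ΔP·D²/(32μL) = 2.87e+04·(0.0098)²/(32·0.00171·1050) = 0.04797 m/s.
Check: Re = ρVD/μ = 811·0.04797·0.0098/0.00171 = 223 < 2300, so the laminar assumption holds.

V ≈ 0.0480 m/s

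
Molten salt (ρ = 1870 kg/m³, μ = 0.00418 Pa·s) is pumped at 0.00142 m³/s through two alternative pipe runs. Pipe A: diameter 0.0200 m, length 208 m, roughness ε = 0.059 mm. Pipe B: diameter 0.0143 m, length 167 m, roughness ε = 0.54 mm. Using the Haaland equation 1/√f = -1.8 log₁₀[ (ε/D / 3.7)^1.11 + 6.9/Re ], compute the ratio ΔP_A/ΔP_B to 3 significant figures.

Pipe A: V = Q/A = 0.00142/0.0003142 = 4.52 m/s; Re = 4.044e+04; ε/D = 0.00295; Haaland → f = 0.02883; ΔP_A = f(L/D)(ρV²/2) = 5.727e+06 Pa.
Pipe B: V = Q/A = 0.00142/0.0001606 = 8.842 m/s; Re = 5.656e+04; ε/D = 0.0378; Haaland → f = 0.06367; ΔP_B = f(L/D)(ρV²/2) = 5.435e+07 Pa.
ΔP_A/ΔP_B = 5.727e+06/5.435e+07 = 0.105.

ΔP_A/ΔP_B ≈ 0.105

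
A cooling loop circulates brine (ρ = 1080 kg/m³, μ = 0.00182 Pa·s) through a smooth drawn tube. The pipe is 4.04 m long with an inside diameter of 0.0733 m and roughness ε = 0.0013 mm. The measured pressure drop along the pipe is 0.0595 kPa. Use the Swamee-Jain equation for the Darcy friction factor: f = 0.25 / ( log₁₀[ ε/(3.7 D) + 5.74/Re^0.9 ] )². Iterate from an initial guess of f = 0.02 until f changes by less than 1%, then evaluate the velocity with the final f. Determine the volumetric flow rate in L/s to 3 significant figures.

Q ≈ 1.09 L/s

Rearranging Darcy-Weisbach: V = √(2·ΔP·D/(f·L·ρ)). With ε/D = 1.3e-06/0.0733 = 1.77e-05, iterate starting from f = 0.02:
  f = 0.02 → V = √(2·59.5·0.0733/(0.02·4.04·1080)) = 0.3162 m/s; Re = ρVD/μ = 1.375e+04; f → 0.02846
  f = 0.02846 → V = 0.265 m/s; Re = 1.153e+04; f → 0.02983
  f = 0.02983 → V = 0.2589 m/s; Re = 1.126e+04; f → 0.03002
Converged (Δf/f < 1%). With the final f = 0.03002: V = √(2·59.5·0.0733/(0.03002·4.04·1080)) = 0.2581 m/s.
Q = V·A = 0.2581·(π/4·0.0733²) = 0.001089 m³/s = 1.09 L/s.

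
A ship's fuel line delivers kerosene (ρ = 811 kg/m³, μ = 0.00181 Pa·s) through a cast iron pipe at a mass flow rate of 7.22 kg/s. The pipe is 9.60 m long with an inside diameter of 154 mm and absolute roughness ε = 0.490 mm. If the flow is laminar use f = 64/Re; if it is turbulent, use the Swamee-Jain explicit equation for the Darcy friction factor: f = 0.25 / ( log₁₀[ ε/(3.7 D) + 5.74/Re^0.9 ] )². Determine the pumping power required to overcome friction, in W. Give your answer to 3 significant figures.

P ≈ 1.56 W

A = πD²/4 = π(0.154)²/4 = 0.01863 m²; mean velocity V = ṁ/(ρA) = 7.22/(811 · 0.01863) = 0.478 m/s.
Reynolds number Re = ρVD/μ = 811 · 0.478 · 0.154 / 0.00181 = 3.298e+04.
Re > 4000 → turbulent. Relative roughness ε/D = 0.00049/0.154 = 0.00318. Swamee-Jain: f = 0.25/(log₁₀[0.00318/3.7 + 5.74/3.298e+04^0.9])² = 0.25/(log₁₀[0.00086 + 0.000493])² = 0.25/(-2.869)² = 0.03038.
Darcy-Weisbach: ΔP = f(L/D)(ρV²/2) = 0.03038·(9.6/0.154)·(811·0.478²/2) = 0.03038·62.34·92.63 = 175.4 Pa.
Q = ṁ/ρ = 7.22/811 = 0.008903 m³/s.
Pumping power P = QΔP = 0.008903·175.4 = 1.562 W = 1.56 W.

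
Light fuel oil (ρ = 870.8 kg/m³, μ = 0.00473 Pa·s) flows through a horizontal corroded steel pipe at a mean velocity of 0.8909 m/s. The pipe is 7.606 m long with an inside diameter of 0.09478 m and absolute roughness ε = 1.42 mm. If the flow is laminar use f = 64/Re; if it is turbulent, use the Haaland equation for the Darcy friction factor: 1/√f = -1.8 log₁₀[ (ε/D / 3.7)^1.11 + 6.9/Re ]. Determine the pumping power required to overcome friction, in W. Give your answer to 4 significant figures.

Reynolds number Re = ρVD/μ = 870.8 · 0.8909 · 0.09478 / 0.00473 = 1.555e+04.
Re > 4000 → turbulent. Relative roughness ε/D = 0.00142/0.09478 = 0.015. Haaland: 1/√f = -1.8 log₁₀[(0.015/3.7)^1.11 + 6.9/1.555e+04] = -1.8 log₁₀[0.00221 + 0.000444] = 4.637, so f = 0.0465.
Darcy-Weisbach: ΔP = f(L/D)(ρV²/2) = 0.0465·(7.606/0.09478)·(870.8·0.8909²/2) = 0.0465·80.25·345.6 = 1290 Pa.
Q = V·A = 0.8909·0.007055 = 0.006286 m³/s.
Pumping power P = QΔP = 0.006286·1290 = 8.1059 W = 8.106 W.

P ≈ 8.106 W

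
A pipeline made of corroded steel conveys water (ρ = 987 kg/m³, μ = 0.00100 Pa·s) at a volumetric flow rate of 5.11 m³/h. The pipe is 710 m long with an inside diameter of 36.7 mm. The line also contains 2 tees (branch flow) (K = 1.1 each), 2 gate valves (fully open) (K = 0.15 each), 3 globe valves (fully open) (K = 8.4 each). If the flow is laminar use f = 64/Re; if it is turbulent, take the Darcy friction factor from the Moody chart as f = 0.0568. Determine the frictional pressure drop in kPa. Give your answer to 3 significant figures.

ΔP ≈ 1000 kPa

Q = 5.11 m³/h = 5.11/3600 = 0.001419 m³/s.
Cross-sectional area A = πD²/4 = π(0.0367)²/4 = 0.001058 m²; mean velocity V = Q/A = 0.001419/0.001058 = 1.342 m/s.
Reynolds number Re = ρVD/μ = 987 · 1.342 · 0.0367 / 0.001 = 4.86e+04.
Re > 4000 → turbulent; use the Moody-chart value f = 0.0568.
Total minor-loss coefficient ΣK = 2·1.1 + 2·0.15 + 3·8.4 = 27.7.
ΔP = [f·L/D + ΣK]·(ρV²/2) = [0.0568·710/0.0367 + 27.7]·(987·1.342²/2) = [1099 + 27.7]·888.5 = 1.001e+06 Pa.
ΔP = 1.001e+06 Pa = 1000 kPa.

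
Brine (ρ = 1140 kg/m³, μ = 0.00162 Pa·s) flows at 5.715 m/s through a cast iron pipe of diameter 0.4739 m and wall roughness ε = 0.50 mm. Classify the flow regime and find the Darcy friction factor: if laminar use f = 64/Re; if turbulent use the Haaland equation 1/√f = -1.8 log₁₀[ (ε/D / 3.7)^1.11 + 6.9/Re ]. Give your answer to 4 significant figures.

f ≈ 0.02007

Re = ρVD/μ = 1140·5.715·0.4739/0.00162 = 1.906e+06.
Re > 4000 → turbulent. ε/D = 0.0005/0.4739 = 0.00106; Haaland: 1/√f = -1.8 log₁₀[0.000116 + 3.62e-06] = 7.059, so f = 0.02007.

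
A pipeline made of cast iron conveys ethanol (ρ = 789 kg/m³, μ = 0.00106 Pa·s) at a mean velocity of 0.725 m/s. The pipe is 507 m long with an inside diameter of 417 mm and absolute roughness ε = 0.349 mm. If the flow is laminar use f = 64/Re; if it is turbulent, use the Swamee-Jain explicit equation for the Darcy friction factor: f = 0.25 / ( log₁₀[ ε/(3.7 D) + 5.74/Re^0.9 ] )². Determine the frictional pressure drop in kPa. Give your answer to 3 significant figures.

ΔP ≈ 5.13 kPa

Reynolds number Re = ρVD/μ = 789 · 0.725 · 0.417 / 0.00106 = 2.25e+05.
Re > 4000 → turbulent. Relative roughness ε/D = 0.000349/0.417 = 0.000837. Swamee-Jain: f = 0.25/(log₁₀[0.000837/3.7 + 5.74/2.25e+05^0.9])² = 0.25/(log₁₀[0.000226 + 8.75e-05])² = 0.25/(-3.504)² = 0.02037.
Darcy-Weisbach: ΔP = f(L/D)(ρV²/2) = 0.02037·(507/0.417)·(789·0.725²/2) = 0.02037·1216·207.4 = 5135 Pa.
ΔP = 5135 Pa = 5.13 kPa.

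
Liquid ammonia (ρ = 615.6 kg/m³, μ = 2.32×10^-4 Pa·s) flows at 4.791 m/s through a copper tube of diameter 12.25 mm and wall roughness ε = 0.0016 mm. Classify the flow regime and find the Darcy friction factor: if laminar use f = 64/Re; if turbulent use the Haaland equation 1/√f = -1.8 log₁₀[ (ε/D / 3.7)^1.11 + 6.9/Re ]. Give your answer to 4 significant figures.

f ≈ 0.01706

Re = ρVD/μ = 615.6·4.791·0.01225/0.000232 = 1.557e+05.
Re > 4000 → turbulent. ε/D = 1.6e-06/0.01225 = 0.000131; Haaland: 1/√f = -1.8 log₁₀[1.14e-05 + 4.43e-05] = 7.657, so f = 0.01706.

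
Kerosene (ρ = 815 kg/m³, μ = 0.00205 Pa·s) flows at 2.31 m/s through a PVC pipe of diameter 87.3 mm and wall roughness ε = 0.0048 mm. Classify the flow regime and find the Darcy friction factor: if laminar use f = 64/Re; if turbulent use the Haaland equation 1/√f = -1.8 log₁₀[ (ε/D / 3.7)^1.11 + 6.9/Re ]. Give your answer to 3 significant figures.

f ≈ 0.0189

Re = ρVD/μ = 815·2.31·0.0873/0.00205 = 8.017e+04.
Re > 4000 → turbulent. ε/D = 4.8e-06/0.0873 = 5.5e-05; Haaland: 1/√f = -1.8 log₁₀[4.37e-06 + 8.61e-05] = 7.279, so f = 0.01888.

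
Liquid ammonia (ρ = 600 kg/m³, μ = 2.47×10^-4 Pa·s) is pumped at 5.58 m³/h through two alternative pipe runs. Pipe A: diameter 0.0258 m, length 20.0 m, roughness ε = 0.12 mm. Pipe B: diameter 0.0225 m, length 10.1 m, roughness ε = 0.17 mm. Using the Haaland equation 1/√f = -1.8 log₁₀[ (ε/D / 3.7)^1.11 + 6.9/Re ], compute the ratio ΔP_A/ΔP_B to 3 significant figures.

ΔP_A/ΔP_B ≈ 0.865

Pipe A: V = Q/A = 0.00155/0.0005228 = 2.965 m/s; Re = 1.858e+05; ε/D = 0.00465; Haaland → f = 0.03026; ΔP_A = f(L/D)(ρV²/2) = 6.186e+04 Pa.
Pipe B: V = Q/A = 0.00155/0.0003976 = 3.898 m/s; Re = 2.131e+05; ε/D = 0.00756; Haaland → f = 0.03493; ΔP_B = f(L/D)(ρV²/2) = 7.149e+04 Pa.
ΔP_A/ΔP_B = 6.186e+04/7.149e+04 = 0.865.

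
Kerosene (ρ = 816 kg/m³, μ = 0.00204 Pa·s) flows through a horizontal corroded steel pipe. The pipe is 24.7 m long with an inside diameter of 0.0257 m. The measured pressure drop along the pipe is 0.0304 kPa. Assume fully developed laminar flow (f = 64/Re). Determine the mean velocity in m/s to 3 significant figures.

V ≈ 0.0125 m/s

For laminar flow, f = 64/Re with Re = ρVD/μ, so Darcy-Weisbach reduces to ΔP = 32μLV/D². Solving for V: V = ΔP·D²/(32μL) = 30.4·(0.0257)²/(32·0.00204·24.7) = 0.01245 m/s.
Check: Re = ρVD/μ = 816·0.01245·0.0257/0.00204 = 128 < 2300, so the laminar assumption holds.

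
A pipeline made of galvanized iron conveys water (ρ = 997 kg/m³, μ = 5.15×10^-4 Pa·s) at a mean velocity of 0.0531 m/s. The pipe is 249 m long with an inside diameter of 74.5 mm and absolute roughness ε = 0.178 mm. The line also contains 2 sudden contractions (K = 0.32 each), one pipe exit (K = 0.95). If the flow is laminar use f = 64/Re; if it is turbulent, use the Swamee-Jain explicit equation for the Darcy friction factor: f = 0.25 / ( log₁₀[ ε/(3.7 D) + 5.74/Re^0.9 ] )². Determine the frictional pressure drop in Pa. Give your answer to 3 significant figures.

Reynolds number Re = ρVD/μ = 997 · 0.0531 · 0.0745 / 0.000515 = 7658.
Re > 4000 → turbulent. Relative roughness ε/D = 0.000178/0.0745 = 0.00239. Swamee-Jain: f = 0.25/(log₁₀[0.00239/3.7 + 5.74/7658^0.9])² = 0.25/(log₁₀[0.000646 + 0.00183])² = 0.25/(-2.606)² = 0.03682.
Total minor-loss coefficient ΣK = 2·0.32 + 1·0.95 = 1.59.
ΔP = [f·L/D + ΣK]·(ρV²/2) = [0.03682·249/0.0745 + 1.59]·(997·0.0531²/2) = [123.1 + 1.59]·1.406 = 175.2 Pa.

ΔP ≈ 175 Pa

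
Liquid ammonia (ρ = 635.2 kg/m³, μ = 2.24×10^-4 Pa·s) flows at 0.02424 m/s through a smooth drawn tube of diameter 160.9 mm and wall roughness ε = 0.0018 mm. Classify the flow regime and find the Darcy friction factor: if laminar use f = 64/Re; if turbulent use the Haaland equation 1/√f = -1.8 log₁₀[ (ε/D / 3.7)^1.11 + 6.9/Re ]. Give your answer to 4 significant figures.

Re = ρVD/μ = 635.2·0.02424·0.1609/0.000224 = 1.106e+04.
Re > 4000 → turbulent. ε/D = 1.8e-06/0.1609 = 1.12e-05; Haaland: 1/√f = -1.8 log₁₀[7.47e-07 + 0.000624] = 5.768, so f = 0.03006.

f ≈ 0.03006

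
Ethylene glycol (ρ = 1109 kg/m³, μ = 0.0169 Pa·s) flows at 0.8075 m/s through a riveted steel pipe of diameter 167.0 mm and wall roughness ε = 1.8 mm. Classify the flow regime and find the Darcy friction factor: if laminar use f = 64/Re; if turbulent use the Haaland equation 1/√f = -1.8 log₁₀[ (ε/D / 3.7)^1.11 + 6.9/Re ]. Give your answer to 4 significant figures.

Re = ρVD/μ = 1109·0.8075·0.167/0.0169 = 8849.
Re > 4000 → turbulent. ε/D = 0.0018/0.167 = 0.0108; Haaland: 1/√f = -1.8 log₁₀[0.00153 + 0.00078] = 4.745, so f = 0.04442.

f ≈ 0.04442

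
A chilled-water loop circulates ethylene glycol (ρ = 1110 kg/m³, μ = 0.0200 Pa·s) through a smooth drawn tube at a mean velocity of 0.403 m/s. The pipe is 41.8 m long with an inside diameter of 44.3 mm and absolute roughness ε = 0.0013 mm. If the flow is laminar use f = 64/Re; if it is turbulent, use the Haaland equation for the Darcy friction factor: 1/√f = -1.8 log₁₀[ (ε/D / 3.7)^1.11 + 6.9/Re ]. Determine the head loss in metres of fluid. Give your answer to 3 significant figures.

h_f ≈ 0.505 m

Reynolds number Re = ρVD/μ = 1110 · 0.403 · 0.0443 / 0.02 = 990.8.
Re < 2300 → laminar flow, so f = 64/Re = 64/990.8 = 0.06459 (the turbulent correlation is not needed).
Darcy-Weisbach: ΔP = f(L/D)(ρV²/2) = 0.06459·(41.8/0.0443)·(1110·0.403²/2) = 0.06459·943.6·90.14 = 5494 Pa.
Head loss h_f = ΔP/(ρg) = 5494/(1110·9.81) = 0.505 m.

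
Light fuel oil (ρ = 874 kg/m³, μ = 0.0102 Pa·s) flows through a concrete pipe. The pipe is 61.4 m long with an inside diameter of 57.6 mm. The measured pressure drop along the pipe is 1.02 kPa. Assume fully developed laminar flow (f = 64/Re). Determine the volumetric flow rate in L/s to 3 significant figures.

For laminar flow, f = 64/Re with Re = ρVD/μ, so Darcy-Weisbach reduces to ΔP = 32μLV/D². Solving for V: V = ΔP·D²/(32μL) = 1020·(0.0576)²/(32·0.0102·61.4) = 0.1689 m/s.
Check: Re = ρVD/μ = 874·0.1689·0.0576/0.0102 = 833.4 < 2300, so the laminar assumption holds.
Q = V·A = 0.1689·(π/4·0.0576²) = 0.00044 m³/s = 0.440 L/s.

Q ≈ 0.440 L/s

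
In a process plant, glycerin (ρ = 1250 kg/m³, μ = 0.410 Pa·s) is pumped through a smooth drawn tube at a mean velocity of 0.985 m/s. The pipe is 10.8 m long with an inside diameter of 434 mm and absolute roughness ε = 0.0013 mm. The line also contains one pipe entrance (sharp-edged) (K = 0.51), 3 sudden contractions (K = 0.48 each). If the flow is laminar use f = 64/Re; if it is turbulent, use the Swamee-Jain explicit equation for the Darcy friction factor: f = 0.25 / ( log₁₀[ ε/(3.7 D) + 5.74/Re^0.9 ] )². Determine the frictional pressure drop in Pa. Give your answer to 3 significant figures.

ΔP ≈ 1920 Pa

Reynolds number Re = ρVD/μ = 1250 · 0.985 · 0.434 / 0.41 = 1303.
Re < 2300 → laminar flow, so f = 64/Re = 64/1303 = 0.04911 (the turbulent correlation is not needed).
Total minor-loss coefficient ΣK = 1·0.51 + 3·0.48 = 1.95.
ΔP = [f·L/D + ΣK]·(ρV²/2) = [0.04911·10.8/0.434 + 1.95]·(1250·0.985²/2) = [1.222 + 1.95]·606.4 = 1923 Pa.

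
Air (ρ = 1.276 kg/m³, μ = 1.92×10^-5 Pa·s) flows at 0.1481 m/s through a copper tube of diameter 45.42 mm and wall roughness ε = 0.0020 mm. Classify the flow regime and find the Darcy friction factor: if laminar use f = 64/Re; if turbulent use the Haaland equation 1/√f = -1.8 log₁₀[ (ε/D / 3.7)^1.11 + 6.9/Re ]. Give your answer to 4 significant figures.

Re = ρVD/μ = 1.276·0.1481·0.04542/1.92e-05 = 447.
Re < 2300 → laminar, so f = 64/Re = 0.1432 (roughness is irrelevant in laminar flow).

f ≈ 0.1432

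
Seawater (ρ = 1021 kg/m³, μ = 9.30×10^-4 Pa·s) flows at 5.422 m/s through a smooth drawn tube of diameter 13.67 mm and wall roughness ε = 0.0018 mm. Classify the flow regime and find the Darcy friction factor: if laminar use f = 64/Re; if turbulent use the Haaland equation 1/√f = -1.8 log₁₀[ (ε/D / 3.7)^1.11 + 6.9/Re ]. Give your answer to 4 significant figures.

Re = ρVD/μ = 1021·5.422·0.01367/0.00093 = 8.137e+04.
Re > 4000 → turbulent. ε/D = 1.8e-06/0.01367 = 0.000132; Haaland: 1/√f = -1.8 log₁₀[1.15e-05 + 8.48e-05] = 7.229, so f = 0.01913.

f ≈ 0.01913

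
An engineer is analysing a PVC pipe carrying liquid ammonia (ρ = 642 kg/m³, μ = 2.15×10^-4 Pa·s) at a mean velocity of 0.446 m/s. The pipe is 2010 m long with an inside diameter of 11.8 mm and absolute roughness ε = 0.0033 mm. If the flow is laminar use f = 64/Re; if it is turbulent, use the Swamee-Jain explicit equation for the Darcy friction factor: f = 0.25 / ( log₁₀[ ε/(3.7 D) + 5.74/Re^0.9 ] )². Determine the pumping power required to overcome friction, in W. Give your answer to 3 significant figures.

P ≈ 14.9 W

Reynolds number Re = ρVD/μ = 642 · 0.446 · 0.0118 / 0.000215 = 1.571e+04.
Re > 4000 → turbulent. Relative roughness ε/D = 3.3e-06/0.0118 = 0.00028. Swamee-Jain: f = 0.25/(log₁₀[0.00028/3.7 + 5.74/1.571e+04^0.9])² = 0.25/(log₁₀[7.56e-05 + 0.00096])² = 0.25/(-2.985)² = 0.02806.
Darcy-Weisbach: ΔP = f(L/D)(ρV²/2) = 0.02806·(2010/0.0118)·(642·0.446²/2) = 0.02806·1.703e+05·63.85 = 3.052e+05 Pa.
Q = V·A = 0.446·0.0001094 = 4.877e-05 m³/s.
Pumping power P = QΔP = 4.877e-05·3.052e+05 = 14.89 W = 14.9 W.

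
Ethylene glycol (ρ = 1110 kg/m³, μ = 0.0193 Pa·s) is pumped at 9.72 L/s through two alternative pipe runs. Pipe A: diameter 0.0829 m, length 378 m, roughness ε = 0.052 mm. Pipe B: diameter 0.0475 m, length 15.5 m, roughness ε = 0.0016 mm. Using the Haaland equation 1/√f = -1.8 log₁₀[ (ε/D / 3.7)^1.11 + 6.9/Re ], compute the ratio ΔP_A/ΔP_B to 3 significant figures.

Pipe A: V = Q/A = 0.00972/0.005398 = 1.801 m/s; Re = 8586; ε/D = 0.000627; Haaland → f = 0.03294; ΔP_A = f(L/D)(ρV²/2) = 2.703e+05 Pa.
Pipe B: V = Q/A = 0.00972/0.001772 = 5.485 m/s; Re = 1.498e+04; ε/D = 3.37e-05; Haaland → f = 0.02776; ΔP_B = f(L/D)(ρV²/2) = 1.513e+05 Pa.
ΔP_A/ΔP_B = 2.703e+05/1.513e+05 = 1.79.

ΔP_A/ΔP_B ≈ 1.79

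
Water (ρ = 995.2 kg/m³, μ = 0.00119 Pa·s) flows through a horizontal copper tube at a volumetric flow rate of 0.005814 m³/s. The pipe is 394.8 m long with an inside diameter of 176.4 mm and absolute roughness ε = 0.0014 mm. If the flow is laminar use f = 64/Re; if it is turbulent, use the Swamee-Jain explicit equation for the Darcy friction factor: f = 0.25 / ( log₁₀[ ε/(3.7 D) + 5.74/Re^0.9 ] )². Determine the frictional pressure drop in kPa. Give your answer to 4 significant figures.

Cross-sectional area A = πD²/4 = π(0.1764)²/4 = 0.02444 m²; mean velocity V = Q/A = 0.005814/0.02444 = 0.2379 m/s.
Reynolds number Re = ρVD/μ = 995.2 · 0.2379 · 0.1764 / 0.00119 = 3.51e+04.
Re > 4000 → turbulent. Relative roughness ε/D = 1.4e-06/0.1764 = 7.94e-06. Swamee-Jain: f = 0.25/(log₁₀[7.94e-06/3.7 + 5.74/3.51e+04^0.9])² = 0.25/(log₁₀[2.15e-06 + 0.000466])² = 0.25/(-3.33)² = 0.02255.
Darcy-Weisbach: ΔP = f(L/D)(ρV²/2) = 0.02255·(394.8/0.1764)·(995.2·0.2379²/2) = 0.02255·2238·28.16 = 1421 Pa.
ΔP = 1421 Pa = 1.421 kPa.

ΔP ≈ 1.421 kPa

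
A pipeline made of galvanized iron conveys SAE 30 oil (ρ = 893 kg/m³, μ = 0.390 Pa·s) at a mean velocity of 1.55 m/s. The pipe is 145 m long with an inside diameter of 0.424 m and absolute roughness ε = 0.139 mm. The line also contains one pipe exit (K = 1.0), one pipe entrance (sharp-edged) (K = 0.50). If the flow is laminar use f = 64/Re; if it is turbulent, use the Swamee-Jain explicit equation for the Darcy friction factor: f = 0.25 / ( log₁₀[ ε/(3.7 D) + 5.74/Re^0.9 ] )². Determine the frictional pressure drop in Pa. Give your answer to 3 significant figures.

ΔP ≈ 17200 Pa

Reynolds number Re = ρVD/μ = 893 · 1.55 · 0.424 / 0.39 = 1505.
Re < 2300 → laminar flow, so f = 64/Re = 64/1505 = 0.04253 (the turbulent correlation is not needed).
Total minor-loss coefficient ΣK = 1·1 + 1·0.5 = 1.5.
ΔP = [f·L/D + ΣK]·(ρV²/2) = [0.04253·145/0.424 + 1.5]·(893·1.55²/2) = [14.54 + 1.5]·1073 = 1.721e+04 Pa.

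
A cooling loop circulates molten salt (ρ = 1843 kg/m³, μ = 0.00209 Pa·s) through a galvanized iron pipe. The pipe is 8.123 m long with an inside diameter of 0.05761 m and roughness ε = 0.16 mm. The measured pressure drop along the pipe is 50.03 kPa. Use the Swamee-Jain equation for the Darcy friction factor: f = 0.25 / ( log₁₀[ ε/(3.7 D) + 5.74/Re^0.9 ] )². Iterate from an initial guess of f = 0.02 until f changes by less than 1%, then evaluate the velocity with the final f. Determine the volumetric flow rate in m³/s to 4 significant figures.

Rearranging Darcy-Weisbach: V = √(2·ΔP·D/(f·L·ρ)). With ε/D = 0.00016/0.05761 = 0.00278, iterate starting from f = 0.02:
  f = 0.02 → V = √(2·5.003e+04·0.05761/(0.02·8.123·1843)) = 4.388 m/s; Re = ρVD/μ = 2.229e+05; f → 0.02642
  f = 0.02642 → V = 3.818 m/s; Re = 1.94e+05; f → 0.02652
Converged (Δf/f < 1%). With the final f = 0.02652: V = √(2·5.003e+04·0.05761/(0.02652·8.123·1843)) = 3.81 m/s.
Q = V·A = 3.81·(π/4·0.05761²) = 0.009932 m³/s = 0.009932 m³/s.

Q ≈ 0.009932 m³/s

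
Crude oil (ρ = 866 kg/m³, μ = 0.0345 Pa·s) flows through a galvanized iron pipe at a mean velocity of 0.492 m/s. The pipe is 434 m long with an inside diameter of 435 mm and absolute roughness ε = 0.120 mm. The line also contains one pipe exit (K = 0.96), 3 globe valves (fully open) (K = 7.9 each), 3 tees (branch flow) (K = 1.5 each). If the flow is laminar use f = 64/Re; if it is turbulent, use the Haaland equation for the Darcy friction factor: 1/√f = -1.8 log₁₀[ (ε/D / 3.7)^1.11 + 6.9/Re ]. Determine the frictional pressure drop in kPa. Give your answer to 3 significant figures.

Reynolds number Re = ρVD/μ = 866 · 0.492 · 0.435 / 0.0345 = 5372.
Re > 4000 → turbulent. Relative roughness ε/D = 0.00012/0.435 = 0.000276. Haaland: 1/√f = -1.8 log₁₀[(0.000276/3.7)^1.11 + 6.9/5372] = -1.8 log₁₀[2.62e-05 + 0.00128] = 5.189, so f = 0.03715.
Total minor-loss coefficient ΣK = 1·0.96 + 3·7.9 + 3·1.5 = 29.2.
ΔP = [f·L/D + ΣK]·(ρV²/2) = [0.03715·434/0.435 + 29.2]·(866·0.492²/2) = [37.06 + 29.2]·104.8 = 6941 Pa.
ΔP = 6941 Pa = 6.94 kPa.

ΔP ≈ 6.94 kPa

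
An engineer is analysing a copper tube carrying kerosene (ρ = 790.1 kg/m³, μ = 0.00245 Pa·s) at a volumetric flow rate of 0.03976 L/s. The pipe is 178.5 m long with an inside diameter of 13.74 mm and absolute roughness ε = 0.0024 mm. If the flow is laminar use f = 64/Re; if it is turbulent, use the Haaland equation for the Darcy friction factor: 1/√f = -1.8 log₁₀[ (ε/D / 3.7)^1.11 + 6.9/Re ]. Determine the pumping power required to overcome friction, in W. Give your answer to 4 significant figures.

Q = 0.03976 L/s = 0.03976/1000 = 3.976e-05 m³/s.
Cross-sectional area A = πD²/4 = π(0.01374)²/4 = 0.0001483 m²; mean velocity V = Q/A = 3.976e-05/0.0001483 = 0.2682 m/s.
Reynolds number Re = ρVD/μ = 790.1 · 0.2682 · 0.01374 / 0.00245 = 1188.
Re < 2300 → laminar flow, so f = 64/Re = 64/1188 = 0.05386 (the turbulent correlation is not needed).
Darcy-Weisbach: ΔP = f(L/D)(ρV²/2) = 0.05386·(178.5/0.01374)·(790.1·0.2682²/2) = 0.05386·1.299e+04·28.41 = 1.988e+04 Pa.
Pumping power P = QΔP = 3.976e-05·1.988e+04 = 0.79033 W = 0.7903 W.

P ≈ 0.7903 W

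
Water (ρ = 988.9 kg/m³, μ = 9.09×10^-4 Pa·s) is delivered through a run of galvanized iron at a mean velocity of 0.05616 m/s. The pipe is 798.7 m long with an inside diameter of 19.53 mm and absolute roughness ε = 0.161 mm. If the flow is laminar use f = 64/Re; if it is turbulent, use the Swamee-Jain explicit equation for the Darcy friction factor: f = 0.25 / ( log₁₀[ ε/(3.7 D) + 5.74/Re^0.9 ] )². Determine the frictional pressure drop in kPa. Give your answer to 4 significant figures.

ΔP ≈ 3.421 kPa

Reynolds number Re = ρVD/μ = 988.9 · 0.05616 · 0.01953 / 0.000909 = 1193.
Re < 2300 → laminar flow, so f = 64/Re = 64/1193 = 0.05364 (the turbulent correlation is not needed).
Darcy-Weisbach: ΔP = f(L/D)(ρV²/2) = 0.05364·(798.7/0.01953)·(988.9·0.05616²/2) = 0.05364·4.09e+04·1.559 = 3421 Pa.
ΔP = 3421 Pa = 3.421 kPa.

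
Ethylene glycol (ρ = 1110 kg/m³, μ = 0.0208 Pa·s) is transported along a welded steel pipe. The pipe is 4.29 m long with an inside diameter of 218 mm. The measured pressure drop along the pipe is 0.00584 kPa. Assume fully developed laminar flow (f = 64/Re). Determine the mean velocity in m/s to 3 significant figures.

V ≈ 0.0972 m/s

For laminar flow, f = 64/Re with Re = ρVD/μ, so Darcy-Weisbach reduces to ΔP = 32μLV/D². Solving for V: V = ΔP·D²/(32μL) = 5.84·(0.218)²/(32·0.0208·4.29) = 0.0972 m/s.
Check: Re = ρVD/μ = 1110·0.0972·0.218/0.0208 = 1131 < 2300, so the laminar assumption holds.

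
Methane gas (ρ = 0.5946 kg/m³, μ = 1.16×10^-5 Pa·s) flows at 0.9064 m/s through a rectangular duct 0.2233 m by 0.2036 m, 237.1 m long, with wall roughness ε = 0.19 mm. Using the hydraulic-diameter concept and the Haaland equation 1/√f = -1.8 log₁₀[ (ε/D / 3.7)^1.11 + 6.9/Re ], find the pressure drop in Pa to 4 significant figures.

Hydraulic diameter D_h = 4A/P = 4·(0.2233·0.2036)/(2·(0.2233+0.2036)) = 0.1819/0.8538 = 0.213 m.
Re = ρVD_h/μ = 0.5946·0.9064·0.213/1.16e-05 = 9896.
ε/D_h = 0.00019/0.213 = 0.000892; Haaland gives 1/√f = -1.8 log₁₀[9.64e-05+0.000697] = 5.581, so f = 0.03211.
ΔP = f(L/D_h)(ρV²/2) = 0.03211·237.1/0.213·0.2443 = 8.73 Pa.

ΔP ≈ 8.730 Pa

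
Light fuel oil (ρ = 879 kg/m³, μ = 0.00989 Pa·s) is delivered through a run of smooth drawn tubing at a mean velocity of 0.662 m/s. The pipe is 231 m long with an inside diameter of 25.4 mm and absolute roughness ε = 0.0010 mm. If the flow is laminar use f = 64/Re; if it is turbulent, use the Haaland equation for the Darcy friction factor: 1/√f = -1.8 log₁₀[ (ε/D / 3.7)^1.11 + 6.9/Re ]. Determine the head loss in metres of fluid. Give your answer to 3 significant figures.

h_f ≈ 8.70 m

Reynolds number Re = ρVD/μ = 879 · 0.662 · 0.0254 / 0.00989 = 1494.
Re < 2300 → laminar flow, so f = 64/Re = 64/1494 = 0.04282 (the turbulent correlation is not needed).
Darcy-Weisbach: ΔP = f(L/D)(ρV²/2) = 0.04282·(231/0.0254)·(879·0.662²/2) = 0.04282·9094·192.6 = 7.502e+04 Pa.
Head loss h_f = ΔP/(ρg) = 7.502e+04/(879·9.81) = 8.70 m.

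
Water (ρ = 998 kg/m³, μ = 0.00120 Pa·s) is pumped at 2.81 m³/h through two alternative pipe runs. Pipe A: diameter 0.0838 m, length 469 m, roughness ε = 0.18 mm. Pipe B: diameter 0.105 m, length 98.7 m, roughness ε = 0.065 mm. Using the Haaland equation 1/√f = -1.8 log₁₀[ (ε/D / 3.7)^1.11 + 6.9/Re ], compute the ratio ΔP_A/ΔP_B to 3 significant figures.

ΔP_A/ΔP_B ≈ 14.7

Pipe A: V = Q/A = 0.0007806/0.005515 = 0.1415 m/s; Re = 9863; ε/D = 0.00215; Haaland → f = 0.03384; ΔP_A = f(L/D)(ρV²/2) = 1893 Pa.
Pipe B: V = Q/A = 0.0007806/0.008659 = 0.09014 m/s; Re = 7872; ε/D = 0.000619; Haaland → f = 0.0337; ΔP_B = f(L/D)(ρV²/2) = 128.4 Pa.
ΔP_A/ΔP_B = 1893/128.4 = 14.7.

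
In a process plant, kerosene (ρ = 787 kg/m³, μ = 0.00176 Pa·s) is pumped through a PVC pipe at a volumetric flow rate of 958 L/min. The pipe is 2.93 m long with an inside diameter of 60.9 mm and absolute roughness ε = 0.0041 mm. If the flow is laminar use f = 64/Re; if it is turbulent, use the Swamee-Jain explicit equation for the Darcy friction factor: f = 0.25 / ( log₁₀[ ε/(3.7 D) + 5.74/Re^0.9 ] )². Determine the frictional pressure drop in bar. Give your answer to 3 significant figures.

Q = 958 L/min = 958/60000 = 0.01597 m³/s.
Cross-sectional area A = πD²/4 = π(0.0609)²/4 = 0.002913 m²; mean velocity V = Q/A = 0.01597/0.002913 = 5.481 m/s.
Reynolds number Re = ρVD/μ = 787 · 5.481 · 0.0609 / 0.00176 = 1.493e+05.
Re > 4000 → turbulent. Relative roughness ε/D = 4.1e-06/0.0609 = 6.73e-05. Swamee-Jain: f = 0.25/(log₁₀[6.73e-05/3.7 + 5.74/1.493e+05^0.9])² = 0.25/(log₁₀[1.82e-05 + 0.000127])² = 0.25/(-3.839)² = 0.01696.
Darcy-Weisbach: ΔP = f(L/D)(ρV²/2) = 0.01696·(2.93/0.0609)·(787·5.481²/2) = 0.01696·48.11·1.182e+04 = 9647 Pa.
ΔP = 9647 Pa = 0.0965 bar.

ΔP ≈ 0.0965 bar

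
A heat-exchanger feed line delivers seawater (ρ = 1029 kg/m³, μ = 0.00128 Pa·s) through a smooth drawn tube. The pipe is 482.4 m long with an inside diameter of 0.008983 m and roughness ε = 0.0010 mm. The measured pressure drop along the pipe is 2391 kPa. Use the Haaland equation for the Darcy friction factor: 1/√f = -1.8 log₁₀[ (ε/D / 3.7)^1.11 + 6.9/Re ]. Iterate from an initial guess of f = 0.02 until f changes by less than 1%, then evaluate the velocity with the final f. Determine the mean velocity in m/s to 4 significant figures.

V ≈ 1.720 m/s

Rearranging Darcy-Weisbach: V = √(2·ΔP·D/(f·L·ρ)). With ε/D = 1e-06/0.008983 = 0.000111, iterate starting from f = 0.02:
  f = 0.02 → V = √(2·2.391e+06·0.008983/(0.02·482.4·1029)) = 2.08 m/s; Re = ρVD/μ = 1.502e+04; f → 0.02785
  f = 0.02785 → V = 1.763 m/s; Re = 1.273e+04; f → 0.02907
  f = 0.02907 → V = 1.725 m/s; Re = 1.246e+04; f → 0.02923
Converged (Δf/f < 1%). With the final f = 0.02923: V = √(2·2.391e+06·0.008983/(0.02923·482.4·1029)) = 1.72 m/s.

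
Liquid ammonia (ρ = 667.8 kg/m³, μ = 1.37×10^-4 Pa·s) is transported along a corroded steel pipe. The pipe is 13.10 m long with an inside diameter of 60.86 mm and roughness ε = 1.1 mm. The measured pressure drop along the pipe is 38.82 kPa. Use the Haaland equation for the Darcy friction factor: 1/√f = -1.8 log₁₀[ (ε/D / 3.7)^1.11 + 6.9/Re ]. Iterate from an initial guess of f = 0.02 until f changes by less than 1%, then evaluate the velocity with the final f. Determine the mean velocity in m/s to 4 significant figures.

V ≈ 3.392 m/s

Rearranging Darcy-Weisbach: V = √(2·ΔP·D/(f·L·ρ)). With ε/D = 0.0011/0.06086 = 0.0181, iterate starting from f = 0.02:
  f = 0.02 → V = √(2·3.882e+04·0.06086/(0.02·13.1·667.8)) = 5.197 m/s; Re = ρVD/μ = 1.542e+06; f → 0.04692
  f = 0.04692 → V = 3.393 m/s; Re = 1.006e+06; f → 0.04694
Converged (Δf/f < 1%). With the final f = 0.04694: V = √(2·3.882e+04·0.06086/(0.04694·13.1·667.8)) = 3.392 m/s.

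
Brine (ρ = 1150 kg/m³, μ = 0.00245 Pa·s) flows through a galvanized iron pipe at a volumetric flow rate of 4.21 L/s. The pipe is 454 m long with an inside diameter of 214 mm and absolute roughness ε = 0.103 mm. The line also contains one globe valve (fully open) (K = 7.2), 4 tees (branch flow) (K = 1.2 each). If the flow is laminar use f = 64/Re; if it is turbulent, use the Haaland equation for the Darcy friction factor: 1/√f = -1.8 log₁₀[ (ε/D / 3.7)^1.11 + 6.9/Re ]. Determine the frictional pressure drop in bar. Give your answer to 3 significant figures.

Q = 4.21 L/s = 4.21/1000 = 0.00421 m³/s.
Cross-sectional area A = πD²/4 = π(0.214)²/4 = 0.03597 m²; mean velocity V = Q/A = 0.00421/0.03597 = 0.117 m/s.
Reynolds number Re = ρVD/μ = 1150 · 0.117 · 0.214 / 0.00245 = 1.176e+04.
Re > 4000 → turbulent. Relative roughness ε/D = 0.000103/0.214 = 0.000481. Haaland: 1/√f = -1.8 log₁₀[(0.000481/3.7)^1.11 + 6.9/1.176e+04] = -1.8 log₁₀[4.86e-05 + 0.000587] = 5.754, so f = 0.0302.
Total minor-loss coefficient ΣK = 1·7.2 + 4·1.2 = 12.
ΔP = [f·L/D + ΣK]·(ρV²/2) = [0.0302·454/0.214 + 12]·(1150·0.117²/2) = [64.07 + 12]·7.878 = 599.2 Pa.
ΔP = 599.2 Pa = 0.00599 bar.

ΔP ≈ 0.00599 bar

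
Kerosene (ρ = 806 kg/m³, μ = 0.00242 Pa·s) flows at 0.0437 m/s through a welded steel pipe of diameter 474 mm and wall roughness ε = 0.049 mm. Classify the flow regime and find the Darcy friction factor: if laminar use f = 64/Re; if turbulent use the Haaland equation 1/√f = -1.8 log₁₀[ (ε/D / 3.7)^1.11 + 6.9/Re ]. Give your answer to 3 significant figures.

f ≈ 0.0344

Re = ρVD/μ = 806·0.0437·0.474/0.00242 = 6899.
Re > 4000 → turbulent. ε/D = 4.9e-05/0.474 = 0.000103; Haaland: 1/√f = -1.8 log₁₀[8.82e-06 + 0.001] = 5.393, so f = 0.03438.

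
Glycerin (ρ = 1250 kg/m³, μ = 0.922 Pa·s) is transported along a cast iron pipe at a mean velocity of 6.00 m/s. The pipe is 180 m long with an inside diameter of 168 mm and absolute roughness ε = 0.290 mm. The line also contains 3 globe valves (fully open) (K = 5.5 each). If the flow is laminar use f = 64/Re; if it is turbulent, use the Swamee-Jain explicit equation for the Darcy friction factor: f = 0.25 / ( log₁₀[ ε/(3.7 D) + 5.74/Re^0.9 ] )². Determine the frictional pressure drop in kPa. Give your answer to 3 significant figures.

Reynolds number Re = ρVD/μ = 1250 · 6 · 0.168 / 0.922 = 1367.
Re < 2300 → laminar flow, so f = 64/Re = 64/1367 = 0.04683 (the turbulent correlation is not needed).
Total minor-loss coefficient ΣK = 3·5.5 = 16.5.
ΔP = [f·L/D + ΣK]·(ρV²/2) = [0.04683·180/0.168 + 16.5]·(1250·6²/2) = [50.18 + 16.5]·2.25e+04 = 1.5e+06 Pa.
ΔP = 1.5e+06 Pa = 1500 kPa.

ΔP ≈ 1500 kPa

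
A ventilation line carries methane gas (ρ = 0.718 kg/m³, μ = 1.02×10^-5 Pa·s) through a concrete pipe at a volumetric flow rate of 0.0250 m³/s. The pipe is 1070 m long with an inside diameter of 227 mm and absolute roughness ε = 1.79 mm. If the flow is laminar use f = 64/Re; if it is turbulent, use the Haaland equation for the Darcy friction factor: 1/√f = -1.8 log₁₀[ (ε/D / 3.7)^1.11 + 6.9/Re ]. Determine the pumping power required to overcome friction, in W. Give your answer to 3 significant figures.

Cross-sectional area A = πD²/4 = π(0.227)²/4 = 0.04047 m²; mean velocity V = Q/A = 0.025/0.04047 = 0.6177 m/s.
Reynolds number Re = ρVD/μ = 0.718 · 0.6177 · 0.227 / 1.02e-05 = 9871.
Re > 4000 → turbulent. Relative roughness ε/D = 0.00179/0.227 = 0.00789. Haaland: 1/√f = -1.8 log₁₀[(0.00789/3.7)^1.11 + 6.9/9871] = -1.8 log₁₀[0.00108 + 0.000699] = 4.948, so f = 0.04084.
Darcy-Weisbach: ΔP = f(L/D)(ρV²/2) = 0.04084·(1070/0.227)·(0.718·0.6177²/2) = 0.04084·4714·0.137 = 26.37 Pa.
Pumping power P = QΔP = 0.025·26.37 = 0.6593 W = 0.659 W.

P ≈ 0.659 W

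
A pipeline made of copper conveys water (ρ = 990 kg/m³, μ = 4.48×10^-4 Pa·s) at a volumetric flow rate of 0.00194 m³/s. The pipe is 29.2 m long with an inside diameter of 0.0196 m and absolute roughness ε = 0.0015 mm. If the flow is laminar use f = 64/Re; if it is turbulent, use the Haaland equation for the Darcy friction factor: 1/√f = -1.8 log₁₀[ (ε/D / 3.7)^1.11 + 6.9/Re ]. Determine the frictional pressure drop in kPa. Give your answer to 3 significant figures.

ΔP ≈ 463 kPa

Cross-sectional area A = πD²/4 = π(0.0196)²/4 = 0.0003017 m²; mean velocity V = Q/A = 0.00194/0.0003017 = 6.43 m/s.
Reynolds number Re = ρVD/μ = 990 · 6.43 · 0.0196 / 0.000448 = 2.785e+05.
Re > 4000 → turbulent. Relative roughness ε/D = 1.5e-06/0.0196 = 7.65e-05. Haaland: 1/√f = -1.8 log₁₀[(7.65e-05/3.7)^1.11 + 6.9/2.785e+05] = -1.8 log₁₀[6.31e-06 + 2.48e-05] = 8.113, so f = 0.01519.
Darcy-Weisbach: ΔP = f(L/D)(ρV²/2) = 0.01519·(29.2/0.0196)·(990·6.43²/2) = 0.01519·1490·2.046e+04 = 4.632e+05 Pa.
ΔP = 4.632e+05 Pa = 463 kPa.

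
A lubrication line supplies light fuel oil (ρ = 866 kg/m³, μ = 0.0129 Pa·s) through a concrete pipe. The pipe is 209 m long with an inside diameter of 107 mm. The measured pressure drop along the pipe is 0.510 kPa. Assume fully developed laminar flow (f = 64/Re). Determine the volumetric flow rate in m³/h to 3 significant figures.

Q ≈ 2.19 m³/h

For laminar flow, f = 64/Re with Re = ρVD/μ, so Darcy-Weisbach reduces to ΔP = 32μLV/D². Solving for V: V = ΔP·D²/(32μL) = 510·(0.107)²/(32·0.0129·209) = 0.06768 m/s.
Check: Re = ρVD/μ = 866·0.06768·0.107/0.0129 = 486.1 < 2300, so the laminar assumption holds.
Q = V·A = 0.06768·(π/4·0.107²) = 0.0006086 m³/s = 2.19 m³/h.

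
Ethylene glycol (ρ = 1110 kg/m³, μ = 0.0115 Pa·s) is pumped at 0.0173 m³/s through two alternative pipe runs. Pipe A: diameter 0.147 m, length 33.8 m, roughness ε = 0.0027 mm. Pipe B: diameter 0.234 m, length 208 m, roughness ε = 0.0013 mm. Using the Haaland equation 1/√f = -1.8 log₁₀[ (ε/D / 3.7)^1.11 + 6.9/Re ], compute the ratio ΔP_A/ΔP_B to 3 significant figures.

ΔP_A/ΔP_B ≈ 1.47

Pipe A: V = Q/A = 0.0173/0.01697 = 1.019 m/s; Re = 1.446e+04; ε/D = 1.84e-05; Haaland → f = 0.028; ΔP_A = f(L/D)(ρV²/2) = 3712 Pa.
Pipe B: V = Q/A = 0.0173/0.04301 = 0.4023 m/s; Re = 9086; ε/D = 5.56e-06; Haaland → f = 0.03172; ΔP_B = f(L/D)(ρV²/2) = 2532 Pa.
ΔP_A/ΔP_B = 3712/2532 = 1.47.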